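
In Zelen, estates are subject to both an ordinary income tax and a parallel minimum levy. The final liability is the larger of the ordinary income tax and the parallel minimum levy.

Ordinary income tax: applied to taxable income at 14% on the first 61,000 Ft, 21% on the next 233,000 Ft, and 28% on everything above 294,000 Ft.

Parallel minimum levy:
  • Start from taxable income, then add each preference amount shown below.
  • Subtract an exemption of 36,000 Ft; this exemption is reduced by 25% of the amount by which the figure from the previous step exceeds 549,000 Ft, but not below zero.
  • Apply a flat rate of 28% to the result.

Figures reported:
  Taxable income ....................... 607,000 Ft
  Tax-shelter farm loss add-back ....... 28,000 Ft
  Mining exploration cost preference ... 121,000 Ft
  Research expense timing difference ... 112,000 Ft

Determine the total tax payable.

243,040 Ft

Ordinary income tax:
  61,000 Ft × 14% = 8,540 Ft
  233,000 Ft × 21% = 48,930 Ft
  313,000 Ft × 28% = 87,640 Ft
  → 145,110 Ft

Parallel minimum levy:
  Adjusted income: 607,000 Ft + 28,000 Ft + 121,000 Ft + 112,000 Ft = 868,000 Ft
  Exemption: 25% × (868,000 Ft − 549,000 Ft) = 79,750 Ft ≥ 36,000 Ft, so the exemption is fully phased out
  Base: 868,000 Ft − 0 Ft = 868,000 Ft
  868,000 Ft × 28% = 243,040 Ft

243,040 Ft > 145,110 Ft, so the parallel minimum levy is the binding amount.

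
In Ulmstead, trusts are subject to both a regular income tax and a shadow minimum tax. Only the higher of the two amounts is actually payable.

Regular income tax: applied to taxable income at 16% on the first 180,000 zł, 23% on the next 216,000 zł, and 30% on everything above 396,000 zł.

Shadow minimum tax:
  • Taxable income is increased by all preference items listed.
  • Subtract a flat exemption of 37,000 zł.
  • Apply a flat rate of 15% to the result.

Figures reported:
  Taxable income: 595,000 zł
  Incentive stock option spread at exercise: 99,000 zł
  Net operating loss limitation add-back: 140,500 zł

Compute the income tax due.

138,180 zł

Shadow minimum tax:
  Adjusted income: 595,000 zł + 99,000 zł + 140,500 zł = 834,500 zł
  Less exemption 37,000 zł → base 797,500 zł
  797,500 zł × 15% = 119,625 zł

Regular income tax:
  180,000 zł × 16% = 28,800 zł
  216,000 zł × 23% = 49,680 zł
  199,000 zł × 30% = 59,700 zł
  → 138,180 zł

138,180 zł > 119,625 zł, so the regular income tax governs.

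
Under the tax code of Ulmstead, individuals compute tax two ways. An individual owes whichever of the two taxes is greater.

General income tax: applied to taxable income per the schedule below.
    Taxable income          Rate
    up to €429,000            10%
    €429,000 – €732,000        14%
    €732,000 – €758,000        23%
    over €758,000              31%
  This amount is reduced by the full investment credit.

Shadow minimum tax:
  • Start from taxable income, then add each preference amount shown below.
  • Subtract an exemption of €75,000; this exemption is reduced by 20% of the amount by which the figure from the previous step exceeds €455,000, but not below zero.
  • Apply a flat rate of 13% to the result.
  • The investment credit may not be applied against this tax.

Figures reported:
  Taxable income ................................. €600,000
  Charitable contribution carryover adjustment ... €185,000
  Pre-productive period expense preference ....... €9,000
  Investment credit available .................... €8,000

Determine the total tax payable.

General income tax:
  €429,000 × 10% = €42,900
  €171,000 × 14% = €23,940
  → €66,840
  Less investment credit €8,000 → €58,840

Shadow minimum tax:
  Adjusted income: €600,000 + €185,000 + €9,000 = €794,000
  Exemption: €75,000 − 20% × (€794,000 − €455,000) = €75,000 − €67,800 = €7,200
  Base: €794,000 − €7,200 = €786,800
  €786,800 × 13% = €102,284

€102,284 > €58,840, so the shadow minimum tax is the binding amount.

€102,284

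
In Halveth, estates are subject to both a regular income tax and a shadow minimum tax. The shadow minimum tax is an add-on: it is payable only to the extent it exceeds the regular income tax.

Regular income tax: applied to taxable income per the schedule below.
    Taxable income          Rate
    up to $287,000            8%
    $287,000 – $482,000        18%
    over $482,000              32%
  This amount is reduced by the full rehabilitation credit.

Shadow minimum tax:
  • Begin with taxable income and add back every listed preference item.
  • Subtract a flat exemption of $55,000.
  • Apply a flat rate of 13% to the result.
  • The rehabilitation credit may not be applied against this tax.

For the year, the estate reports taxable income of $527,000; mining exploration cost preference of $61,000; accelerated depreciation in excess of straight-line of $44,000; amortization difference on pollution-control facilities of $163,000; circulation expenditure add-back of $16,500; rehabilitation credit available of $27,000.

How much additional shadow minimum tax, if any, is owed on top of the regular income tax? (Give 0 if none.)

Regular income tax:
  $287,000 × 8% = $22,960
  $195,000 × 18% = $35,100
  $45,000 × 32% = $14,400
  → $72,460
  Less rehabilitation credit $27,000 → $45,460

Shadow minimum tax:
  Adjusted income: $527,000 + $61,000 + $44,000 + $163,000 + $16,500 = $811,500
  Less exemption $55,000 → base $756,500
  $756,500 × 13% = $98,345

Excess of shadow minimum tax over regular income tax: $98,345 − $45,460 = $52,885.

$52,885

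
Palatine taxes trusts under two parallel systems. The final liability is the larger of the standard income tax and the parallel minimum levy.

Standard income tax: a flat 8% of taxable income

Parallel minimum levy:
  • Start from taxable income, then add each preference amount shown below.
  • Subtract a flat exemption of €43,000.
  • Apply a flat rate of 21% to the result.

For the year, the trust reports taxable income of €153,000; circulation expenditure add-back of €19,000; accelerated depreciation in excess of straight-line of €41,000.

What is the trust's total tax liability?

€35,700

Parallel minimum levy:
  Adjusted income: €153,000 + €19,000 + €41,000 = €213,000
  Less exemption €43,000 → base €170,000
  €170,000 × 21% = €35,700

Standard income tax:
  €153,000 × 8% = €12,240

€35,700 > €12,240, so the parallel minimum levy is the binding amount.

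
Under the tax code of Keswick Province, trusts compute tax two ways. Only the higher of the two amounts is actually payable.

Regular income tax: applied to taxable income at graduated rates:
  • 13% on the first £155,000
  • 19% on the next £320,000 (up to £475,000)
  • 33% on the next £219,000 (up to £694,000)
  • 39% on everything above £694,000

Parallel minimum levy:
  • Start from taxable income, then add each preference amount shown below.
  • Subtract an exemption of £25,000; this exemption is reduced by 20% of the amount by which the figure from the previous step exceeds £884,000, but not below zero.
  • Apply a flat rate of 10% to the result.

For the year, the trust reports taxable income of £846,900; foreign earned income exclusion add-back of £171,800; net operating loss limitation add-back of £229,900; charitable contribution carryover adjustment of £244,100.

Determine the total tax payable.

£212,851

Regular income tax:
  £155,000 × 13% = £20,150
  £320,000 × 19% = £60,800
  £219,000 × 33% = £72,270
  £152,900 × 39% = £59,631
  → £212,851

Parallel minimum levy:
  Adjusted income: £846,900 + £171,800 + £229,900 + £244,100 = £1,492,700
  Exemption: 20% × (£1,492,700 − £884,000) = £121,740 ≥ £25,000, so the exemption is fully phased out
  Base: £1,492,700 − £0 = £1,492,700
  £1,492,700 × 10% = £149,270

£212,851 > £149,270, so the regular income tax governs.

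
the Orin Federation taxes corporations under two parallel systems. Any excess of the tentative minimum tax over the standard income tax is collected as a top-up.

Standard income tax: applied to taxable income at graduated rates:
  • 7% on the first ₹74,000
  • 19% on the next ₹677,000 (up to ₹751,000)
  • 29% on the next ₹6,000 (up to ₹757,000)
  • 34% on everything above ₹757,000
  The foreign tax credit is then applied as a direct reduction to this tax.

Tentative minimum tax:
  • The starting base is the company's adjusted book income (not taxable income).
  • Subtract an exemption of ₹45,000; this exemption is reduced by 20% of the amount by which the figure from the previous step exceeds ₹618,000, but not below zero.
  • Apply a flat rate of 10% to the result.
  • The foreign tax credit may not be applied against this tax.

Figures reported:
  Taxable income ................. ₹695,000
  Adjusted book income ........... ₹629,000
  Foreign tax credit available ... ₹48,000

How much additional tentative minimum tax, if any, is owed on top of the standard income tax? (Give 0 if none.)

Tentative minimum tax:
  Base (adjusted book income): ₹629,000
  Exemption: ₹45,000 − 20% × (₹629,000 − ₹618,000) = ₹45,000 − ₹2,200 = ₹42,800
  Base: ₹629,000 − ₹42,800 = ₹586,200
  ₹586,200 × 10% = ₹58,620

Standard income tax:
  ₹74,000 × 7% = ₹5,180
  ₹621,000 × 19% = ₹117,990
  → ₹123,170
  Less foreign tax credit ₹48,000 → ₹75,170

₹58,620 ≤ ₹75,170, so no add-on is due.

₹0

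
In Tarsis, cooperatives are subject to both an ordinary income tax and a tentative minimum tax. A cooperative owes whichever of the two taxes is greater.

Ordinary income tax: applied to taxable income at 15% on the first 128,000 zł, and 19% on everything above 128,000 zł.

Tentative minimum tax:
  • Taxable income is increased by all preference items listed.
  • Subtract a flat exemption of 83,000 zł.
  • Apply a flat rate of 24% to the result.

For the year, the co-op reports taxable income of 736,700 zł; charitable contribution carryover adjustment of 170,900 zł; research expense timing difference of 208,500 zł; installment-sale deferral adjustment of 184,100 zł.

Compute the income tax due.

Tentative minimum tax:
  Adjusted income: 736,700 zł + 170,900 zł + 208,500 zł + 184,100 zł = 1,300,200 zł
  Less exemption 83,000 zł → base 1,217,200 zł
  1,217,200 zł × 24% = 292,128 zł

Ordinary income tax:
  128,000 zł × 15% = 19,200 zł
  608,700 zł × 19% = 115,653 zł
  → 134,853 zł

292,128 zł > 134,853 zł, so the tentative minimum tax is the binding amount.

292,128 zł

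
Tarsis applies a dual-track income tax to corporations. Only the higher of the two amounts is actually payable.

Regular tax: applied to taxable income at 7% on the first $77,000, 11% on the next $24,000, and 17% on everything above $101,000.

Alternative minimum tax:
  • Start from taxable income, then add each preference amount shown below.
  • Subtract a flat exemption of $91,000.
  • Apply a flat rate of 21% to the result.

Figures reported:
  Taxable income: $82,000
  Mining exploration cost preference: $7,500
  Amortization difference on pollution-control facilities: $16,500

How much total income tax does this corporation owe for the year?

$5,940

Alternative minimum tax:
  Adjusted income: $82,000 + $7,500 + $16,500 = $106,000
  Less exemption $91,000 → base $15,000
  $15,000 × 21% = $3,150

Regular tax:
  $77,000 × 7% = $5,390
  $5,000 × 11% = $550
  → $5,940

$5,940 > $3,150, so the regular tax governs.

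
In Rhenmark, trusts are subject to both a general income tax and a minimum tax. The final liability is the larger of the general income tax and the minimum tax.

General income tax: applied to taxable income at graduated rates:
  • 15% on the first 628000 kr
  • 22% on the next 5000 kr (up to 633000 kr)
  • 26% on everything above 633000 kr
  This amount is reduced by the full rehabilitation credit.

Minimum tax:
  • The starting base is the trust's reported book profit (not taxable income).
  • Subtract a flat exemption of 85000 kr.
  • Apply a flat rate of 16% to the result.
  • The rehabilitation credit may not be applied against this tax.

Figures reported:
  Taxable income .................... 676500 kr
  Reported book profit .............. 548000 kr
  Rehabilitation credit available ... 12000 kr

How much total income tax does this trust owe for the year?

Minimum tax:
  Base (reported book profit): 548000 kr
  Less exemption 85000 kr → base 463000 kr
  463000 kr × 16% = 74080 kr

General income tax:
  628000 kr × 15% = 94200 kr
  5000 kr × 22% = 1100 kr
  43500 kr × 26% = 11310 kr
  → 106610 kr
  Less rehabilitation credit 12000 kr → 94610 kr

94610 kr > 74080 kr, so the general income tax governs.

94610 kr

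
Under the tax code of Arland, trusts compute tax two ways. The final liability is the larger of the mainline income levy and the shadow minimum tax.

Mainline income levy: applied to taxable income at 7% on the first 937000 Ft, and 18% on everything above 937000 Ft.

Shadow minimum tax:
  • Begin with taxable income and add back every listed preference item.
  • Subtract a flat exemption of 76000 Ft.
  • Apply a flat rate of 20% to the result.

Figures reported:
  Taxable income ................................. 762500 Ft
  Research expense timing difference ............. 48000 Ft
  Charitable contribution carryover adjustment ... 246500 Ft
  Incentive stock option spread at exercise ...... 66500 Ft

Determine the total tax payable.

209500 Ft

Mainline income levy:
  762500 Ft × 7% = 53375 Ft

Shadow minimum tax:
  Adjusted income: 762500 Ft + 48000 Ft + 246500 Ft + 66500 Ft = 1123500 Ft
  Less exemption 76000 Ft → base 1047500 Ft
  1047500 Ft × 20% = 209500 Ft

209500 Ft > 53375 Ft, so the shadow minimum tax is the binding amount.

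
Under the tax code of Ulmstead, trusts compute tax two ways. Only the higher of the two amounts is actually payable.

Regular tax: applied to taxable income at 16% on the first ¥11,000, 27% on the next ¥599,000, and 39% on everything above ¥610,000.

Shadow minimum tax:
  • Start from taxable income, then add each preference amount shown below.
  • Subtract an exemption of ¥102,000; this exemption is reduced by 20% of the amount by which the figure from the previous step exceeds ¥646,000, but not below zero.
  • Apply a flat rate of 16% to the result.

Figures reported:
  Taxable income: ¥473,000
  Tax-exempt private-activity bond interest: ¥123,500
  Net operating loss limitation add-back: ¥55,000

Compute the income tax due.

¥126,500

Shadow minimum tax:
  Adjusted income: ¥473,000 + ¥123,500 + ¥55,000 = ¥651,500
  Exemption: ¥102,000 − 20% × (¥651,500 − ¥646,000) = ¥102,000 − ¥1,100 = ¥100,900
  Base: ¥651,500 − ¥100,900 = ¥550,600
  ¥550,600 × 16% = ¥88,096

Regular tax:
  ¥11,000 × 16% = ¥1,760
  ¥462,000 × 27% = ¥124,740
  → ¥126,500

¥126,500 > ¥88,096, so the regular tax governs.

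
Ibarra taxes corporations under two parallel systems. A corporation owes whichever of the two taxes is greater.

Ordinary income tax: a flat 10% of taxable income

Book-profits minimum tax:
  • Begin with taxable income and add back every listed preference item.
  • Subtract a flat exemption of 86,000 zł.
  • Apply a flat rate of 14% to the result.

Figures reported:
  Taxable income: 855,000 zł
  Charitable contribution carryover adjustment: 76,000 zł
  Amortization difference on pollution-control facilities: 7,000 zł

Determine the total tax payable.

Ordinary income tax:
  855,000 zł × 10% = 85,500 zł

Book-profits minimum tax:
  Adjusted income: 855,000 zł + 76,000 zł + 7,000 zł = 938,000 zł
  Less exemption 86,000 zł → base 852,000 zł
  852,000 zł × 14% = 119,280 zł

119,280 zł > 85,500 zł, so the book-profits minimum tax is the binding amount.

119,280 zł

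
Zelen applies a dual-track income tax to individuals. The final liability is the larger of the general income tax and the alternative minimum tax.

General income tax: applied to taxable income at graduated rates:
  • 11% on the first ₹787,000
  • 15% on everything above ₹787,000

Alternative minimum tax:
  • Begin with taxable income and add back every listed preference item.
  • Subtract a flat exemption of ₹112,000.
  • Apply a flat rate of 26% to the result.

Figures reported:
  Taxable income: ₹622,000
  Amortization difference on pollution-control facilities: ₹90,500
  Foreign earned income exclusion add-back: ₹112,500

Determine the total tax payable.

₹185,380

Alternative minimum tax:
  Adjusted income: ₹622,000 + ₹90,500 + ₹112,500 = ₹825,000
  Less exemption ₹112,000 → base ₹713,000
  ₹713,000 × 26% = ₹185,380

General income tax:
  ₹622,000 × 11% = ₹68,420

₹185,380 > ₹68,420, so the alternative minimum tax is the binding amount.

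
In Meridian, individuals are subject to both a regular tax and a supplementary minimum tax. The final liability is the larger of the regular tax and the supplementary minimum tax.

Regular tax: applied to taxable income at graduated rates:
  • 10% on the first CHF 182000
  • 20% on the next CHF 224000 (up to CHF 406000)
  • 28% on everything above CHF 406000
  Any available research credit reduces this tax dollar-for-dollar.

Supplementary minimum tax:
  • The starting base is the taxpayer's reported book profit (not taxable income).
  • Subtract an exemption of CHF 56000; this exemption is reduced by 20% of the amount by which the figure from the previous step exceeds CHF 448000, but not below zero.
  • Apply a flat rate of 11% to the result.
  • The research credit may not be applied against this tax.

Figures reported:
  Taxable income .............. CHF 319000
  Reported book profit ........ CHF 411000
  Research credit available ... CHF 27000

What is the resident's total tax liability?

CHF 39050

Supplementary minimum tax:
  Base (reported book profit): CHF 411000
  Exemption: CHF 411000 ≤ CHF 448000, so full CHF 56000 applies
  Base: CHF 411000 − CHF 56000 = CHF 355000
  CHF 355000 × 11% = CHF 39050

Regular tax:
  CHF 182000 × 10% = CHF 18200
  CHF 137000 × 20% = CHF 27400
  → CHF 45600
  Less research credit CHF 27000 → CHF 18600

CHF 39050 > CHF 18600, so the supplementary minimum tax is the binding amount.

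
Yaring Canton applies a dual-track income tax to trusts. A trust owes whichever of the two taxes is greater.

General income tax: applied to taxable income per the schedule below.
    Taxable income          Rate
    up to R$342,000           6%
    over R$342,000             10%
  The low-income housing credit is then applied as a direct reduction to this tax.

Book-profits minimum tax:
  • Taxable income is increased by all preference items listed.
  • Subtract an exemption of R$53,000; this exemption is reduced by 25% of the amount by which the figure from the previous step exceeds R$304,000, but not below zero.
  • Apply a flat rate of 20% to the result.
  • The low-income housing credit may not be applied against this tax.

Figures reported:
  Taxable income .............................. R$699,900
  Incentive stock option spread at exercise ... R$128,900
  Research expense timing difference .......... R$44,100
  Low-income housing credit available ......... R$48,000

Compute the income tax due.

General income tax:
  R$342,000 × 6% = R$20,520
  R$357,900 × 10% = R$35,790
  → R$56,310
  Less low-income housing credit R$48,000 → R$8,310

Book-profits minimum tax:
  Adjusted income: R$699,900 + R$128,900 + R$44,100 = R$872,900
  Exemption: 25% × (R$872,900 − R$304,000) = R$142,225 ≥ R$53,000, so the exemption is fully phased out
  Base: R$872,900 − R$0 = R$872,900
  R$872,900 × 20% = R$174,580

R$174,580 > R$8,310, so the book-profits minimum tax is the binding amount.

R$174,580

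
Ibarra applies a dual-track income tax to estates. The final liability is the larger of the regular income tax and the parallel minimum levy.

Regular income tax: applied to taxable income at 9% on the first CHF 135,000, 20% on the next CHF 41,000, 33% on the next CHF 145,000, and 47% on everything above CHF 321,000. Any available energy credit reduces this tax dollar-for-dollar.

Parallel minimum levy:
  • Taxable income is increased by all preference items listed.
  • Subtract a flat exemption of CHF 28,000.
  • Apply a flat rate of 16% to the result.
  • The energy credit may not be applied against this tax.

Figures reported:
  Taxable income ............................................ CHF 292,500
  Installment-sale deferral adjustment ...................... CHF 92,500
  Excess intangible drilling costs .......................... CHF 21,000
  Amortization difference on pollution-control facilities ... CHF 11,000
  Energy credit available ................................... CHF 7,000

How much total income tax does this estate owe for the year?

CHF 62,240

Parallel minimum levy:
  Adjusted income: CHF 292,500 + CHF 92,500 + CHF 21,000 + CHF 11,000 = CHF 417,000
  Less exemption CHF 28,000 → base CHF 389,000
  CHF 389,000 × 16% = CHF 62,240

Regular income tax:
  CHF 135,000 × 9% = CHF 12,150
  CHF 41,000 × 20% = CHF 8,200
  CHF 116,500 × 33% = CHF 38,445
  → CHF 58,795
  Less energy credit CHF 7,000 → CHF 51,795

CHF 62,240 > CHF 51,795, so the parallel minimum levy is the binding amount.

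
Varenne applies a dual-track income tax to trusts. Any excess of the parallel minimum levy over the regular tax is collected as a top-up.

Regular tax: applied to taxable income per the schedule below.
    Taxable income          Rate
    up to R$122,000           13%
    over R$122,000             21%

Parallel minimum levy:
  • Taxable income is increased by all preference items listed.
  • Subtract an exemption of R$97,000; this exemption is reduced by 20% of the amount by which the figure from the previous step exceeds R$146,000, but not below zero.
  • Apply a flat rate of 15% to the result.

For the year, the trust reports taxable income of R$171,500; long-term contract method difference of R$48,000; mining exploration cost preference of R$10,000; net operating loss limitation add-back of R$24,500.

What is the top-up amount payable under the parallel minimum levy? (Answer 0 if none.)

R$535

Parallel minimum levy:
  Adjusted income: R$171,500 + R$48,000 + R$10,000 + R$24,500 = R$254,000
  Exemption: R$97,000 − 20% × (R$254,000 − R$146,000) = R$97,000 − R$21,600 = R$75,400
  Base: R$254,000 − R$75,400 = R$178,600
  R$178,600 × 15% = R$26,790

Regular tax:
  R$122,000 × 13% = R$15,860
  R$49,500 × 21% = R$10,395
  → R$26,255

Excess of parallel minimum levy over regular tax: R$26,790 − R$26,255 = R$535.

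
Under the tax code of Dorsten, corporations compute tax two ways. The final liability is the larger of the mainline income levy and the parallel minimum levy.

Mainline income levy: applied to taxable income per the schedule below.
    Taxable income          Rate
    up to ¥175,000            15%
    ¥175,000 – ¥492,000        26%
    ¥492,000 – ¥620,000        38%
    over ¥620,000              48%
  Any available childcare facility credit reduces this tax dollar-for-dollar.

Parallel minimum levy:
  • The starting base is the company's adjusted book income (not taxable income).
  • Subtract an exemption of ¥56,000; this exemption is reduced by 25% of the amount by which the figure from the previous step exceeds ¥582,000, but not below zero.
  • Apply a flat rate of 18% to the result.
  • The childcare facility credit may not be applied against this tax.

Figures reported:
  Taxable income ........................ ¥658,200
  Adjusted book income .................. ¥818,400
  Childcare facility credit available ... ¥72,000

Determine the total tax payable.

Mainline income levy:
  ¥175,000 × 15% = ¥26,250
  ¥317,000 × 26% = ¥82,420
  ¥128,000 × 38% = ¥48,640
  ¥38,200 × 48% = ¥18,336
  → ¥175,646
  Less childcare facility credit ¥72,000 → ¥103,646

Parallel minimum levy:
  Base (adjusted book income): ¥818,400
  Exemption: 25% × (¥818,400 − ¥582,000) = ¥59,100 ≥ ¥56,000, so the exemption is fully phased out
  Base: ¥818,400 − ¥0 = ¥818,400
  ¥818,400 × 18% = ¥147,312

¥147,312 > ¥103,646, so the parallel minimum levy is the binding amount.

¥147,312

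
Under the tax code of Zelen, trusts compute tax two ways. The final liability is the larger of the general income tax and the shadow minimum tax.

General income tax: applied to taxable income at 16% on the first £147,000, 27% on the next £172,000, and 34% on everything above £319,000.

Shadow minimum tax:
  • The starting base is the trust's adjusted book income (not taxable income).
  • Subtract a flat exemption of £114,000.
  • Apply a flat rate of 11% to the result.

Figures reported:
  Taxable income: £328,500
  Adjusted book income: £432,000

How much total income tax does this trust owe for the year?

Shadow minimum tax:
  Base (adjusted book income): £432,000
  Less exemption £114,000 → base £318,000
  £318,000 × 11% = £34,980

General income tax:
  £147,000 × 16% = £23,520
  £172,000 × 27% = £46,440
  £9,500 × 34% = £3,230
  → £73,190

£73,190 > £34,980, so the general income tax governs.

£73,190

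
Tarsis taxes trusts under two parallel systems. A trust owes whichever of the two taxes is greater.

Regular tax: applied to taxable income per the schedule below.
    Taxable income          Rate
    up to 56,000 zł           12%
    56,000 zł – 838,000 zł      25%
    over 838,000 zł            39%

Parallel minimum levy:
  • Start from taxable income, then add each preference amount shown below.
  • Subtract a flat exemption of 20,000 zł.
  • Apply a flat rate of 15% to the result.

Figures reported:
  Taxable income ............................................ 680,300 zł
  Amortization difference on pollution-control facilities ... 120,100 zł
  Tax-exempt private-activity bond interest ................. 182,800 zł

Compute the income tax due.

162,795 zł

Regular tax:
  56,000 zł × 12% = 6,720 zł
  624,300 zł × 25% = 156,075 zł
  → 162,795 zł

Parallel minimum levy:
  Adjusted income: 680,300 zł + 120,100 zł + 182,800 zł = 983,200 zł
  Less exemption 20,000 zł → base 963,200 zł
  963,200 zł × 15% = 144,480 zł

162,795 zł > 144,480 zł, so the regular tax governs.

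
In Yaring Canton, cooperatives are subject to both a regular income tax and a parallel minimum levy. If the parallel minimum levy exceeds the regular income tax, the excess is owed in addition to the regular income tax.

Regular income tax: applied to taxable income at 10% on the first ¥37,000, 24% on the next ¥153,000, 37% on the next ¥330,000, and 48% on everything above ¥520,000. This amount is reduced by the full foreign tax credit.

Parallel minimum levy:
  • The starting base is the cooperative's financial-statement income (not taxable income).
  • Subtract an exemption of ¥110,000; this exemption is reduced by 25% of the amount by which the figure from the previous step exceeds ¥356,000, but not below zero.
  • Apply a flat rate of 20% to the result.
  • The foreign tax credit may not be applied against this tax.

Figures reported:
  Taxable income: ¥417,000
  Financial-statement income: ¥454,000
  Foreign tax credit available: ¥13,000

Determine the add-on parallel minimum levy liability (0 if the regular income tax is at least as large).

Parallel minimum levy:
  Base (financial-statement income): ¥454,000
  Exemption: ¥110,000 − 25% × (¥454,000 − ¥356,000) = ¥110,000 − ¥24,500 = ¥85,500
  Base: ¥454,000 − ¥85,500 = ¥368,500
  ¥368,500 × 20% = ¥73,700

Regular income tax:
  ¥37,000 × 10% = ¥3,700
  ¥153,000 × 24% = ¥36,720
  ¥227,000 × 37% = ¥83,990
  → ¥124,410
  Less foreign tax credit ¥13,000 → ¥111,410

¥73,700 ≤ ¥111,410, so no add-on is due.

¥0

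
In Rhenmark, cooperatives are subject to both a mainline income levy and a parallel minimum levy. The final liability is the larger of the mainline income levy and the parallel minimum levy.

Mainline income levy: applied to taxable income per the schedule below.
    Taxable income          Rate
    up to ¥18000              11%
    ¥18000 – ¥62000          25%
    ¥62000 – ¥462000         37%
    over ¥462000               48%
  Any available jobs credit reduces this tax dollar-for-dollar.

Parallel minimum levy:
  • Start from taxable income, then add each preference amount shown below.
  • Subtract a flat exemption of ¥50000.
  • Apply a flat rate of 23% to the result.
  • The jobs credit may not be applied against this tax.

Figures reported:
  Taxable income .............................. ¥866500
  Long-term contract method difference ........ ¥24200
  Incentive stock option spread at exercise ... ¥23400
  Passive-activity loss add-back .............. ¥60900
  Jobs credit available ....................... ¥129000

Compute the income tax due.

Mainline income levy:
  ¥18000 × 11% = ¥1980
  ¥44000 × 25% = ¥11000
  ¥400000 × 37% = ¥148000
  ¥404500 × 48% = ¥194160
  → ¥355140
  Less jobs credit ¥129000 → ¥226140

Parallel minimum levy:
  Adjusted income: ¥866500 + ¥24200 + ¥23400 + ¥60900 = ¥975000
  Less exemption ¥50000 → base ¥925000
  ¥925000 × 23% = ¥212750

¥226140 > ¥212750, so the mainline income levy governs.

¥226140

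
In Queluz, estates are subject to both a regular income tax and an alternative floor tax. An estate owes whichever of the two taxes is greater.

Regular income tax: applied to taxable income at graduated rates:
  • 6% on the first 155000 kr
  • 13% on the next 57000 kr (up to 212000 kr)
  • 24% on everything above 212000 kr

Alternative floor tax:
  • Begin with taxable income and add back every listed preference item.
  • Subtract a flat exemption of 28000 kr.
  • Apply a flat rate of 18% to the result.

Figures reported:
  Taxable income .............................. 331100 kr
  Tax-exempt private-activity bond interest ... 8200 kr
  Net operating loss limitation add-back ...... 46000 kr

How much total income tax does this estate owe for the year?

Regular income tax:
  155000 kr × 6% = 9300 kr
  57000 kr × 13% = 7410 kr
  119100 kr × 24% = 28584 kr
  → 45294 kr

Alternative floor tax:
  Adjusted income: 331100 kr + 8200 kr + 46000 kr = 385300 kr
  Less exemption 28000 kr → base 357300 kr
  357300 kr × 18% = 64314 kr

64314 kr > 45294 kr, so the alternative floor tax is the binding amount.

64314 kr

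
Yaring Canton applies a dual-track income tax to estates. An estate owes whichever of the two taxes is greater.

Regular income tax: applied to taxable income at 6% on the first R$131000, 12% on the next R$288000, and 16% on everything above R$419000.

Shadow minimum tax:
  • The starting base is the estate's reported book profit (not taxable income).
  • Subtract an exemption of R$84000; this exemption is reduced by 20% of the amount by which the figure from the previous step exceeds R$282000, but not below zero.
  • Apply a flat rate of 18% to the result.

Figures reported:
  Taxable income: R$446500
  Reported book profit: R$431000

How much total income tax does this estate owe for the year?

Shadow minimum tax:
  Base (reported book profit): R$431000
  Exemption: R$84000 − 20% × (R$431000 − R$282000) = R$84000 − R$29800 = R$54200
  Base: R$431000 − R$54200 = R$376800
  R$376800 × 18% = R$67824

Regular income tax:
  R$131000 × 6% = R$7860
  R$288000 × 12% = R$34560
  R$27500 × 16% = R$4400
  → R$46820

R$67824 > R$46820, so the shadow minimum tax is the binding amount.

R$67824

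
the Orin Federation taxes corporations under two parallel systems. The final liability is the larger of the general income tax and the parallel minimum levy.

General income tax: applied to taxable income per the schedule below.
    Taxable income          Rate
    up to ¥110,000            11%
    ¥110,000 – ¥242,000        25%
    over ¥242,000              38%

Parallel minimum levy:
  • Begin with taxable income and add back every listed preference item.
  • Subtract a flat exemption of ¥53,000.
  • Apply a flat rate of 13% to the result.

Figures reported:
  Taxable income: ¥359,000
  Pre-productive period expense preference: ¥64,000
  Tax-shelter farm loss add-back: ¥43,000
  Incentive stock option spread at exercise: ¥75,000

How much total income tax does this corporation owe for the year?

Parallel minimum levy:
  Adjusted income: ¥359,000 + ¥64,000 + ¥43,000 + ¥75,000 = ¥541,000
  Less exemption ¥53,000 → base ¥488,000
  ¥488,000 × 13% = ¥63,440

General income tax:
  ¥110,000 × 11% = ¥12,100
  ¥132,000 × 25% = ¥33,000
  ¥117,000 × 38% = ¥44,460
  → ¥89,560

¥89,560 > ¥63,440, so the general income tax governs.

¥89,560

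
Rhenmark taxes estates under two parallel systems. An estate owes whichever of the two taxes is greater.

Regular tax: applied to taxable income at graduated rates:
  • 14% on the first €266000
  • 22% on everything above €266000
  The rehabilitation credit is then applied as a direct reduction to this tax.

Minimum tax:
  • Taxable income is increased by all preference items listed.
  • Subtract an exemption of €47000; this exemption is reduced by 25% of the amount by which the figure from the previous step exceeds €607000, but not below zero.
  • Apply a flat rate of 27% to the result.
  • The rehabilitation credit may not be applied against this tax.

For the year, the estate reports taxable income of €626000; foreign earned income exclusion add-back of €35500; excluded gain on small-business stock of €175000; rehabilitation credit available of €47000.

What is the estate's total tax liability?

Regular tax:
  €266000 × 14% = €37240
  €360000 × 22% = €79200
  → €116440
  Less rehabilitation credit €47000 → €69440

Minimum tax:
  Adjusted income: €626000 + €35500 + €175000 = €836500
  Exemption: 25% × (€836500 − €607000) = €57375 ≥ €47000, so the exemption is fully phased out
  Base: €836500 − €0 = €836500
  €836500 × 27% = €225855

€225855 > €69440, so the minimum tax is the binding amount.

€225855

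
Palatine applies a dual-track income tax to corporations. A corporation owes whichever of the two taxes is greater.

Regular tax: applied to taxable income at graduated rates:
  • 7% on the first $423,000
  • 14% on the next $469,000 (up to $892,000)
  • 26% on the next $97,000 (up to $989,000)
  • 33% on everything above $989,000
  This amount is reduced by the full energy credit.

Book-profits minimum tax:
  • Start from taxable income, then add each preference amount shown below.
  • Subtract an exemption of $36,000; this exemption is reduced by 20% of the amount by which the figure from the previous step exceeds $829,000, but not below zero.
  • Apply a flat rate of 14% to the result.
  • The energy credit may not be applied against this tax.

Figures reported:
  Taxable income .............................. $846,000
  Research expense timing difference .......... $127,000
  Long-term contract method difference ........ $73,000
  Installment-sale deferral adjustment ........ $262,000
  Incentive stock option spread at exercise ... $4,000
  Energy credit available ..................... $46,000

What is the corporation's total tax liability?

$183,680

Book-profits minimum tax:
  Adjusted income: $846,000 + $127,000 + $73,000 + $262,000 + $4,000 = $1,312,000
  Exemption: 20% × ($1,312,000 − $829,000) = $96,600 ≥ $36,000, so the exemption is fully phased out
  Base: $1,312,000 − $0 = $1,312,000
  $1,312,000 × 14% = $183,680

Regular tax:
  $423,000 × 7% = $29,610
  $423,000 × 14% = $59,220
  → $88,830
  Less energy credit $46,000 → $42,830

$183,680 > $42,830, so the book-profits minimum tax is the binding amount.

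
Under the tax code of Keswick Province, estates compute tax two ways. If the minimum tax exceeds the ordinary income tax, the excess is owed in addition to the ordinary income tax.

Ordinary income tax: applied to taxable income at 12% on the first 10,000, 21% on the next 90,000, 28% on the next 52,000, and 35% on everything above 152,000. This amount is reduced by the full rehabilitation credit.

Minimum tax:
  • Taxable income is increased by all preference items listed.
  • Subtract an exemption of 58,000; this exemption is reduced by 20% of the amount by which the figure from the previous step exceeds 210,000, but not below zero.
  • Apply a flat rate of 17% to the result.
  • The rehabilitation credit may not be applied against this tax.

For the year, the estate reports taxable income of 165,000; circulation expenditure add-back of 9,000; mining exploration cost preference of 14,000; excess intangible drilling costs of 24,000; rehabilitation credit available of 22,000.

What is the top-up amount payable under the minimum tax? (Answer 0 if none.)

9,038

Minimum tax:
  Adjusted income: 165,000 + 9,000 + 14,000 + 24,000 = 212,000
  Exemption: 58,000 − 20% × (212,000 − 210,000) = 58,000 − 400 = 57,600
  Base: 212,000 − 57,600 = 154,400
  154,400 × 17% = 26,248

Ordinary income tax:
  10,000 × 12% = 1,200
  90,000 × 21% = 18,900
  52,000 × 28% = 14,560
  13,000 × 35% = 4,550
  → 39,210
  Less rehabilitation credit 22,000 → 17,210

Excess of minimum tax over ordinary income tax: 26,248 − 17,210 = 9,038.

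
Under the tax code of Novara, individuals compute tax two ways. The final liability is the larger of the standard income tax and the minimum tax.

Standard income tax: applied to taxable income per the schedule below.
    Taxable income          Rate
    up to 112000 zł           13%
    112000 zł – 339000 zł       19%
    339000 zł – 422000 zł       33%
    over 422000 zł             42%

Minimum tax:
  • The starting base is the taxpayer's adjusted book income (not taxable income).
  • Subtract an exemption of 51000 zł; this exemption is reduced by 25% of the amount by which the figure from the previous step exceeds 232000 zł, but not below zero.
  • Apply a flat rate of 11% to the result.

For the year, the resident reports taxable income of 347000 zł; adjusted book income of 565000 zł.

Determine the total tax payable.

Minimum tax:
  Base (adjusted book income): 565000 zł
  Exemption: 25% × (565000 zł − 232000 zł) = 83250 zł ≥ 51000 zł, so the exemption is fully phased out
  Base: 565000 zł − 0 zł = 565000 zł
  565000 zł × 11% = 62150 zł

Standard income tax:
  112000 zł × 13% = 14560 zł
  227000 zł × 19% = 43130 zł
  8000 zł × 33% = 2640 zł
  → 60330 zł

62150 zł > 60330 zł, so the minimum tax is the binding amount.

62150 zł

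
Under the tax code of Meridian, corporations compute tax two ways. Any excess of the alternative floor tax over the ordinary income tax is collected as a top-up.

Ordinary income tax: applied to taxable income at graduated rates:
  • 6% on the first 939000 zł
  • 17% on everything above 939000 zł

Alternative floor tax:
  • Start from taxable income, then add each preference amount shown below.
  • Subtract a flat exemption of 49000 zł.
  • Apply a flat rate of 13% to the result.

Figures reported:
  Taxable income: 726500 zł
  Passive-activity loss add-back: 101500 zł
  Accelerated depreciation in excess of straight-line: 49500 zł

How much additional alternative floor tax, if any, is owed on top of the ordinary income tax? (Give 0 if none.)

Alternative floor tax:
  Adjusted income: 726500 zł + 101500 zł + 49500 zł = 877500 zł
  Less exemption 49000 zł → base 828500 zł
  828500 zł × 13% = 107705 zł

Ordinary income tax:
  726500 zł × 6% = 43590 zł

Excess of alternative floor tax over ordinary income tax: 107705 zł − 43590 zł = 64115 zł.

64115 zł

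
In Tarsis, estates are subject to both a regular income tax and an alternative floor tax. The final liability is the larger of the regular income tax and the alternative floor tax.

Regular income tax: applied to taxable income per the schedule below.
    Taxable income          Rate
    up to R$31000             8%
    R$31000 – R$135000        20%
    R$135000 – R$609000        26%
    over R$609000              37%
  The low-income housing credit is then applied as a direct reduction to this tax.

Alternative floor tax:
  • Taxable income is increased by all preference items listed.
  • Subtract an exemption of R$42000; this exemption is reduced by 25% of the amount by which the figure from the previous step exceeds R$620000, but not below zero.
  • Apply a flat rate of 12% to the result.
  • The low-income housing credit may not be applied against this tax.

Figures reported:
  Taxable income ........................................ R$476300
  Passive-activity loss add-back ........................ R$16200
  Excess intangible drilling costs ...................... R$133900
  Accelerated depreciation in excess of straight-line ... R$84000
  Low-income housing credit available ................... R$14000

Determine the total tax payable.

Regular income tax:
  R$31000 × 8% = R$2480
  R$104000 × 20% = R$20800
  R$341300 × 26% = R$88738
  → R$112018
  Less low-income housing credit R$14000 → R$98018

Alternative floor tax:
  Adjusted income: R$476300 + R$16200 + R$133900 + R$84000 = R$710400
  Exemption: R$42000 − 25% × (R$710400 − R$620000) = R$42000 − R$22600 = R$19400
  Base: R$710400 − R$19400 = R$691000
  R$691000 × 12% = R$82920

R$98018 > R$82920, so the regular income tax governs.

R$98018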